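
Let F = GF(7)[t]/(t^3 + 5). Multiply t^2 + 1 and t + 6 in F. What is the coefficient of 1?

Multiply in GF(7)[t]: (t^2 + 1)·(t + 6) = t^3 + 6t^2 + t + 6.
Reduce using t^3 ≡ 2 (mod t^3 + 5).
Reduced: 6t^2 + t + 1.

1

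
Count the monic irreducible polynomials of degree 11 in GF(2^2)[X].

381300

x^(4^11) − x is the product of all monic irreducibles of degree dividing 11; Möbius inversion gives N = (1/11) Σ μ(11/d)·4^d.
Divisors of 11: 1, 11; μ(11/d) for each: -1, 1.
Σ = − 4^1 + 4^11 = 4194300.
N = 4194300/11 = 381300.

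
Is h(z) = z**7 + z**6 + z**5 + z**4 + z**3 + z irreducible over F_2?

Check for roots in F_2: h(0) = 0 → root; h(1) = 0 → root.
h(0) = 0, so (z) divides h(z); h is reducible.

No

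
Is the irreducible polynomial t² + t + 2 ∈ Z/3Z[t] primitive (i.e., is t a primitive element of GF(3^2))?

Yes

Write f(t) = t² + t + 2.
|GF(3^2)^×| = 3^2 − 1 = 8. Prime factorization: 8 = 2^3.
f is primitive ⇔ t has order 8 in GF(3)[t]/(f), i.e. t^(8/q) ≠ 1 for each prime q | 8.
t^(4) mod f = 2.
None equal 1, so t has full order 8; f is primitive.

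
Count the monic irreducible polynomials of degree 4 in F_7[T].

x^(7^4) − x is the product of all monic irreducibles of degree dividing 4; Möbius inversion gives N = (1/4) Σ μ(4/d)·7^d.
Divisors of 4: 1, 2, 4; μ(4/d) for each: 0, -1, 1.
Σ = − 7^2 + 7^4 = 2352.
N = 2352/4 = 588.

588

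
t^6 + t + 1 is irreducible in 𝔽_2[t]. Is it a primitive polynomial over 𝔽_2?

Write f(t) = t^6 + t + 1.
|GF(2^6)^×| = 2^6 − 1 = 63. Prime factorization: 63 = 3^2·7.
f is primitive ⇔ t has order 63 in GF(2)[t]/(f), i.e. t^(63/q) ≠ 1 for each prime q | 63.
t^(21) mod f = t^5 + t^4 + t^3 + t + 1.
t^(9) mod f = t^4 + t^3.
None equal 1, so t has full order 63; f is primitive.

Yes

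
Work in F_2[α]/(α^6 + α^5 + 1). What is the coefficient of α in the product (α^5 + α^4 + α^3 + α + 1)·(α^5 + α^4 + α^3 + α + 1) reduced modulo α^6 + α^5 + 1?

Multiply in F_2[α]: (α^5 + α^4 + α^3 + α + 1)·(α^5 + α^4 + α^3 + α + 1) = α^10 + α^8 + α^6 + α^2 + 1.
Reduce using α^6 ≡ α^5 + 1 (mod α^6 + α^5 + 1).
Reduced: α^5 + α^4 + α^3 + α^2.

0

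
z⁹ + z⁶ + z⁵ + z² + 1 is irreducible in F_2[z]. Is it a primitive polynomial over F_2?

No

Write f(z) = z⁹ + z⁶ + z⁵ + z² + 1.
|GF(2^9)^×| = 2^9 − 1 = 511. Prime factorization: 511 = 7·73.
f is primitive ⇔ z has order 511 in GF(2)[z]/(f), i.e. z^(511/q) ≠ 1 for each prime q | 511.
z^(73) mod f = 1
z^(7) mod f = z⁷.
Since z^(73) = 1, the order of z divides 73 < 511; not primitive.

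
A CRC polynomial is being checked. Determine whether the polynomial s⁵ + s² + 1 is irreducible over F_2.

Yes

Write h(s) = s⁵ + s² + 1.
Check for roots in F_2: h(0) = 1; h(1) = 1.
No roots, so no linear factors.
Monic irreducibles of degree 2 over GF(2): s² + s + 1.
None of them divide h (all give nonzero remainder).
No irreducible factor of degree ≤ 2 exists, so h is irreducible over GF(2).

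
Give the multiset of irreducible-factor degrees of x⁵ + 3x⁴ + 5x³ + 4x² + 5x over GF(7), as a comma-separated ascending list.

Write f(x) = x⁵ + 3x⁴ + 5x³ + 4x² + 5x.
Linear factors from roots: (x), (x + 4).
Complete factorization: f(x) = (x)·(x + 4)·(x³ + 6x² + 2x + 3).
Factor degrees with multiplicity: 1 + 1 + 3 = 5.

1, 1, 3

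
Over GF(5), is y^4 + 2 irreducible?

Write g(y) = y^4 + 2.
Check for roots in GF(5): g(0) = 2; g(1) = 3; g(2) = 3; g(3) = 3; g(4) = 3.
No roots, so no linear factors.
Degree-2 irreducible divisors: test the 10 monic irreducibles of degree 2 over GF(5).
None of them divide g (all give nonzero remainder).
No irreducible factor of degree ≤ 2 exists, so g is irreducible over GF(5).

Yes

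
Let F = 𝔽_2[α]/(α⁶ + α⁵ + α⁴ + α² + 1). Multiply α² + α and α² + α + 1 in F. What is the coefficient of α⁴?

1

Multiply in 𝔽_2[α]: (α² + α)·(α² + α + 1) = α⁴ + α.
Reduced: α⁴ + α.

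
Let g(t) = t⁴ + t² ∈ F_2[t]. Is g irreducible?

Check for roots in F_2: g(0) = 0 → root; g(1) = 0 → root.
g(0) = 0, so (t) divides g(t); g is reducible.

No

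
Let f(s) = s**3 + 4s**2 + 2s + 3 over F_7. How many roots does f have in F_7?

1

Evaluate at each of the 7 elements of F_7:
f(0) = 3; f(1) = 3; f(2) = 3; f(3) = 2; f(4) = 6; f(5) = 0 → root; f(6) = 4.
Roots: {5}.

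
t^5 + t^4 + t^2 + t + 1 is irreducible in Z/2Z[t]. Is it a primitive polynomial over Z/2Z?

Write f(t) = t^5 + t^4 + t^2 + t + 1.
|GF(2^5)^×| = 2^5 − 1 = 31. Prime factorization: 31 = 31.
f is primitive ⇔ t has order 31 in GF(2)[t]/(f), i.e. t^(31/q) ≠ 1 for each prime q | 31.
t^(1) mod f = t.
None equal 1, so t has full order 31; f is primitive.

Yes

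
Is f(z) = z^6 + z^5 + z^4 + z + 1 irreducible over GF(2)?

Check for roots in GF(2): f(0) = 1; f(1) = 1.
No roots, so no linear factors.
Monic irreducibles of degree 2 over GF(2): z^2 + z + 1.
None of them divide f (all give nonzero remainder).
Monic irreducibles of degree 3 over GF(2): z^3 + z + 1, z^3 + z^2 + 1.
None of them divide f (all give nonzero remainder).
No irreducible factor of degree ≤ 3 exists, so f is irreducible over GF(2).

Yes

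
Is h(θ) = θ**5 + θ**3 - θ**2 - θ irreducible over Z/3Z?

No

Check for roots in Z/3Z: h(0) = 0 → root; h(1) = 0 → root; h(2) = 1.
h(0) = 0, so (θ) divides h(θ); h is reducible.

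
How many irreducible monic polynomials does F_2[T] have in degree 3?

2

x^(2^3) − x is the product of all monic irreducibles of degree dividing 3; Möbius inversion gives N = (1/3) Σ μ(3/d)·2^d.
Divisors of 3: 1, 3; μ(3/d) for each: -1, 1.
Σ = − 2^1 + 2^3 = 6.
N = 6/3 = 2.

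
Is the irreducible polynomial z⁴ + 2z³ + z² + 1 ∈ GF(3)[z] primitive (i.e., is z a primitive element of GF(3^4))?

Write f(z) = z⁴ + 2z³ + z² + 1.
|GF(3^4)^×| = 3^4 − 1 = 80. Prime factorization: 80 = 2^4·5.
f is primitive ⇔ z has order 80 in GF(3)[z]/(f), i.e. z^(80/q) ≠ 1 for each prime q | 80.
z^(40) mod f = 1
z^(16) mod f = z³ + z² + 2z.
Since z^(40) = 1, the order of z divides 40 < 80; not primitive.

No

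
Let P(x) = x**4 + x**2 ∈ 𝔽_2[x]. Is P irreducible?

Check for roots in 𝔽_2: P(0) = 0 → root; P(1) = 0 → root.
P(0) = 0, so (x) divides P(x); P is reducible.

No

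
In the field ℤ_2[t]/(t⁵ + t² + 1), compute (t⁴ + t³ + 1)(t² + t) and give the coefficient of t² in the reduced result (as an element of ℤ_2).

Multiply in ℤ_2[t]: (t⁴ + t³ + 1)·(t² + t) = t⁶ + t⁴ + t² + t.
Reduce using t⁵ ≡ t² + 1 (mod t⁵ + t² + 1).
Reduced: t⁴ + t³ + t².

1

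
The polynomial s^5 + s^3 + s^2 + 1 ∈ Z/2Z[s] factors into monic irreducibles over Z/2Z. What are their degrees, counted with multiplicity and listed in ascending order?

Write h(s) = s^5 + s^3 + s^2 + 1.
Roots in Z/2Z: h(0) = 1; h(1) = 0 → root.
Linear factors from roots: (s + 1).
Complete factorization: h(s) = (s + 1)^3·(s^2 + s + 1).
Factor degrees with multiplicity: 1 + 1 + 1 + 2 = 5.

1, 1, 1, 2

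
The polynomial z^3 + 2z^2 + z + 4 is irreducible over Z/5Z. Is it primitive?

Write f(z) = z^3 + 2z^2 + z + 4.
|GF(5^3)^×| = 5^3 − 1 = 124. Prime factorization: 124 = 2^2·31.
f is primitive ⇔ z has order 124 in GF(5)[z]/(f), i.e. z^(124/q) ≠ 1 for each prime q | 124.
z^(62) mod f = 1
z^(4) mod f = 3z^2 + 3z + 3.
Since z^(62) = 1, the order of z divides 62 < 124; not primitive.

No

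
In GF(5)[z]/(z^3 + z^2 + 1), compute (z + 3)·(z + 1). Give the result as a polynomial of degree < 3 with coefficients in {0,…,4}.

z^2 + 4z + 3

Multiply in GF(5)[z]: (z + 3)·(z + 1) = z^2 + 4z + 3.
Reduced: z^2 + 4z + 3.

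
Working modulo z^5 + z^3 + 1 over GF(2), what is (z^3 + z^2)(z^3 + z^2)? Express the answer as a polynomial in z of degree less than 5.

Multiply in GF(2)[z]: (z^3 + z^2)·(z^3 + z^2) = z^6 + z^4.
Reduce using z^5 ≡ z^3 + 1 (mod z^5 + z^3 + 1).
Reduced: z.

z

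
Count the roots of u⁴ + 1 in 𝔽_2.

Write h(u) = u⁴ + 1.
Evaluate at each of the 2 elements of 𝔽_2:
h(0) = 1; h(1) = 0 → root.
Roots: {1}.

1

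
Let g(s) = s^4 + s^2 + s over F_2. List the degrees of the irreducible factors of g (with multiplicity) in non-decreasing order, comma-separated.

Roots in F_2: g(0) = 0 → root; g(1) = 1.
Linear factors from roots: (s).
Complete factorization: g(s) = (s)·(s^3 + s + 1).
Factor degrees with multiplicity: 1 + 3 = 4.

1, 3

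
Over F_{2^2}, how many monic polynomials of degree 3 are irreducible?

20

x^(4^3) − x is the product of all monic irreducibles of degree dividing 3; Möbius inversion gives N = (1/3) Σ μ(3/d)·4^d.
Divisors of 3: 1, 3; μ(3/d) for each: -1, 1.
Σ = − 4^1 + 4^3 = 60.
N = 60/3 = 20.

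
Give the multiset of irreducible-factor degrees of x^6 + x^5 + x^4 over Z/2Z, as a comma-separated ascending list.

Write f(x) = x^6 + x^5 + x^4.
Roots in Z/2Z: f(0) = 0 → root; f(1) = 1.
Linear factors from roots: (x).
Complete factorization: f(x) = (x)^4·(x^2 + x + 1).
Factor degrees with multiplicity: 1 + 1 + 1 + 1 + 2 = 6.

1, 1, 1, 1, 2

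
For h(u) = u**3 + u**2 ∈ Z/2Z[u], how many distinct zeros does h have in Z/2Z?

2

Evaluate at each of the 2 elements of Z/2Z:
h(0) = 0 → root; h(1) = 0 → root.
Roots: {0, 1}.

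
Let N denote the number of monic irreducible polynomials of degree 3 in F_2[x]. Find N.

x^(2^3) − x is the product of all monic irreducibles of degree dividing 3; Möbius inversion gives N = (1/3) Σ μ(3/d)·2^d.
Divisors of 3: 1, 3; μ(3/d) for each: -1, 1.
Σ = − 2^1 + 2^3 = 6.
N = 6/3 = 2.

2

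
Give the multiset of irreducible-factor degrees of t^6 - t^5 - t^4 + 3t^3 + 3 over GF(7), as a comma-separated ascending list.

2, 2, 2

Write g(t) = t^6 - t^5 - t^4 + 3t^3 + 3.
Complete factorization: g(t) = (t^2 - 3)·(t^2 + 3t + 1)·(t^2 + 3t - 1).
Factor degrees with multiplicity: 2 + 2 + 2 = 6.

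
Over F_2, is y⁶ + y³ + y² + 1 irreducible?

Write m(y) = y⁶ + y³ + y² + 1.
Check for roots in F_2: m(0) = 1; m(1) = 0 → root.
m(1) = 0, so (y − 1) divides m(y); m is reducible.

No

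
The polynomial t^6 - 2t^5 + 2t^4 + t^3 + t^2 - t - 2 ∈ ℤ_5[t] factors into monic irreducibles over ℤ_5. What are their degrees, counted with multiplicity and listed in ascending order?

Write g(t) = t^6 - 2t^5 + 2t^4 + t^3 + t^2 - t - 2.
Roots in ℤ_5: g(0) = 3; g(1) = 0 → root; g(2) = 0 → root; g(3) = 1; g(4) = 4.
Linear factors from roots: (t - 1), (t - 2).
Complete factorization: g(t) = (t - 2)·(t - 1)·(t^2 + 2t - 1)·(t^2 - t + 1).
Factor degrees with multiplicity: 1 + 1 + 2 + 2 = 6.

1, 1, 2, 2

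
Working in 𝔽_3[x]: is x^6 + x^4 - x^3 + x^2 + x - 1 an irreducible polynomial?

Yes

Write h(x) = x^6 + x^4 - x^3 + x^2 + x - 1.
Check for roots in 𝔽_3: h(0) = 2; h(1) = 2; h(2) = 2.
No roots, so no linear factors.
Monic irreducibles of degree 2 over GF(3): x^2 + 1, x^2 + x - 1, x^2 - x - 1.
None of them divide h (all give nonzero remainder).
Degree-3 irreducible divisors: test the 8 monic irreducibles of degree 3 over GF(3).
None of them divide h (all give nonzero remainder).
No irreducible factor of degree ≤ 3 exists, so h is irreducible over GF(3).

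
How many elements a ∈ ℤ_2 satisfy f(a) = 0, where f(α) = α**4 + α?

Evaluate at each of the 2 elements of ℤ_2:
f(0) = 0 → root; f(1) = 0 → root.
Roots: {0, 1}.

2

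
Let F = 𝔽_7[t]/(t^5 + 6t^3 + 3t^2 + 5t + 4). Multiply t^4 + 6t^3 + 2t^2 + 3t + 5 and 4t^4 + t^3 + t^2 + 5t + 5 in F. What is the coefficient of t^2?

1

Multiply in 𝔽_7[t]: (t^4 + 6t^3 + 2t^2 + 3t + 5)·(4t^4 + t^3 + t^2 + 5t + 5) = 4t^8 + 4t^7 + t^6 + 4t^5 + 4t^4 + 6t^3 + 2t^2 + 5t + 4.
Reduce using t^5 ≡ t^3 + 4t^2 + 2t + 3 (mod t^5 + 6t^3 + 3t^2 + 5t + 4).
Reduced: 5t^4 + t^2 + 5t + 6.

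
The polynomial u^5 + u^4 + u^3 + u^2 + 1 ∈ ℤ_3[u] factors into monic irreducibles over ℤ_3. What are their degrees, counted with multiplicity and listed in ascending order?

Write f(u) = u^5 + u^4 + u^3 + u^2 + 1.
Roots in ℤ_3: f(0) = 1; f(1) = 2; f(2) = 1.
Complete factorization: f(u) = (u^2 + u + 2)·(u^3 + 2u + 2).
Factor degrees with multiplicity: 2 + 3 = 5.

2, 3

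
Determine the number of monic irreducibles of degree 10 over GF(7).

x^(7^10) − x is the product of all monic irreducibles of degree dividing 10; Möbius inversion gives N = (1/10) Σ μ(10/d)·7^d.
Divisors of 10: 1, 2, 5, 10; μ(10/d) for each: 1, -1, -1, 1.
Σ = 7^1 − 7^2 − 7^5 + 7^10 = 282458400.
N = 282458400/10 = 28245840.

28245840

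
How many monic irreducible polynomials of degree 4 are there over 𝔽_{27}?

x^(27^4) − x is the product of all monic irreducibles of degree dividing 4; Möbius inversion gives N = (1/4) Σ μ(4/d)·27^d.
Divisors of 4: 1, 2, 4; μ(4/d) for each: 0, -1, 1.
Σ = − 27^2 + 27^4 = 530712.
N = 530712/4 = 132678.

132678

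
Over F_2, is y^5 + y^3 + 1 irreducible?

Write g(y) = y^5 + y^3 + 1.
Check for roots in F_2: g(0) = 1; g(1) = 1.
No roots, so no linear factors.
Monic irreducibles of degree 2 over GF(2): y^2 + y + 1.
None of them divide g (all give nonzero remainder).
No irreducible factor of degree ≤ 2 exists, so g is irreducible over GF(2).

Yes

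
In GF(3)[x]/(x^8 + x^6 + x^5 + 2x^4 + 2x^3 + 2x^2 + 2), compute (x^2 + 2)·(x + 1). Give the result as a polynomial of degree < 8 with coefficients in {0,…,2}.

x^3 + x^2 + 2x + 2

Multiply in GF(3)[x]: (x^2 + 2)·(x + 1) = x^3 + x^2 + 2x + 2.
Reduced: x^3 + x^2 + 2x + 2.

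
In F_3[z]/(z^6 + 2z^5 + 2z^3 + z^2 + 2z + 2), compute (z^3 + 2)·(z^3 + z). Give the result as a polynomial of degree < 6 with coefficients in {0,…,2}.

z^5 + z^4 + 2z^2 + 1

Multiply in F_3[z]: (z^3 + 2)·(z^3 + z) = z^6 + z^4 + 2z^3 + 2z.
Reduce using z^6 ≡ z^5 + z^3 + 2z^2 + z + 1 (mod z^6 + 2z^5 + 2z^3 + z^2 + 2z + 2).
Reduced: z^5 + z^4 + 2z^2 + 1.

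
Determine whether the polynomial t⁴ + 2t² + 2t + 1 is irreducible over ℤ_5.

Write g(t) = t⁴ + 2t² + 2t + 1.
Check for roots in ℤ_5: g(0) = 1; g(1) = 1; g(2) = 4; g(3) = 1; g(4) = 2.
No roots, so no linear factors.
Degree-2 irreducible divisors: test the 10 monic irreducibles of degree 2 over GF(5).
None of them divide g (all give nonzero remainder).
No irreducible factor of degree ≤ 2 exists, so g is irreducible over GF(5).

Yes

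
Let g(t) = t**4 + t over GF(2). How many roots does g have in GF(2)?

Evaluate at each of the 2 elements of GF(2):
g(0) = 0 → root; g(1) = 0 → root.
Roots: {0, 1}.

2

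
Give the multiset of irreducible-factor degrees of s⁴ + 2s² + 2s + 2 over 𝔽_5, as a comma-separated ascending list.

Write f(s) = s⁴ + 2s² + 2s + 2.
Roots in 𝔽_5: f(0) = 2; f(1) = 2; f(2) = 0 → root; f(3) = 2; f(4) = 3.
Linear factors from roots: (s - 2).
Complete factorization: f(s) = (s - 2)·(s³ + 2s² + s - 1).
Factor degrees with multiplicity: 1 + 3 = 4.

1, 3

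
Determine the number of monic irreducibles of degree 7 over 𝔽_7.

Gauss's count: N_{7}(7) = (1/7) Σ_{d|7} μ(7/d)·7^d.
Divisors of 7: 1, 7; μ(7/d) for each: -1, 1.
Σ = − 7^1 + 7^7 = 823536.
N = 823536/7 = 117648.

117648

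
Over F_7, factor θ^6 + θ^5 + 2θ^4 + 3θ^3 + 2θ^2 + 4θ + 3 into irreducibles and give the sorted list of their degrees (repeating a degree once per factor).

1, 1, 4

Write f(θ) = θ^6 + θ^5 + 2θ^4 + 3θ^3 + 2θ^2 + 4θ + 3.
Linear factors from roots: (θ + 1).
Complete factorization: f(θ) = (θ + 1)^2·(θ^4 + 6θ^3 + 3θ^2 + 5θ + 3).
Factor degrees with multiplicity: 1 + 1 + 4 = 6.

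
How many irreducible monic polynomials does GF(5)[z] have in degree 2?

10

By the necklace-counting formula, N_5(2) = (1/2) Σ_{d|2} μ(2/d)·5^d.
Divisors of 2: 1, 2; μ(2/d) for each: -1, 1.
Σ = − 5^1 + 5^2 = 20.
N = 20/2 = 10.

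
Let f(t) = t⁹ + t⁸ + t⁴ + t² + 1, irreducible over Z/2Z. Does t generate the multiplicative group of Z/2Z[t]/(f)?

|GF(2^9)^×| = 2^9 − 1 = 511. Prime factorization: 511 = 7·73.
f is primitive ⇔ t has order 511 in GF(2)[t]/(f), i.e. t^(511/q) ≠ 1 for each prime q | 511.
t^(73) mod f = t⁷ + t⁶ + t⁵ + t⁴ + t³ + 1.
t^(7) mod f = t⁷.
None equal 1, so t has full order 511; f is primitive.

Yes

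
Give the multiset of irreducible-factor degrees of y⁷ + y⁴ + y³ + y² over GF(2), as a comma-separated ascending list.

Write h(y) = y⁷ + y⁴ + y³ + y².
Roots in GF(2): h(0) = 0 → root; h(1) = 0 → root.
Linear factors from roots: (y), (y + 1).
Complete factorization: h(y) = (y)^2·(y + 1)^2·(y³ + y + 1).
Factor degrees with multiplicity: 1 + 1 + 1 + 1 + 3 = 7.

1, 1, 1, 1, 3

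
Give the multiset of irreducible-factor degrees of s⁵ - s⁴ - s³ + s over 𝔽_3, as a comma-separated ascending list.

1, 1, 3

Write f(s) = s⁵ - s⁴ - s³ + s.
Roots in 𝔽_3: f(0) = 0 → root; f(1) = 0 → root; f(2) = 1.
Linear factors from roots: (s), (s - 1).
Complete factorization: f(s) = (s)·(s - 1)·(s³ - s - 1).
Factor degrees with multiplicity: 1 + 1 + 3 = 5.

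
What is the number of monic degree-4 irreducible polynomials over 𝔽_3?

Gauss's count: N_{3}(4) = (1/4) Σ_{d|4} μ(4/d)·3^d.
Divisors of 4: 1, 2, 4; μ(4/d) for each: 0, -1, 1.
Σ = − 3^2 + 3^4 = 72.
N = 72/4 = 18.

18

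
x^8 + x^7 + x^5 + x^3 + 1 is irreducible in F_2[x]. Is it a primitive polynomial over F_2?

Write f(x) = x^8 + x^7 + x^5 + x^3 + 1.
|GF(2^8)^×| = 2^8 − 1 = 255. Prime factorization: 255 = 3·5·17.
f is primitive ⇔ x has order 255 in GF(2)[x]/(f), i.e. x^(255/q) ≠ 1 for each prime q | 255.
x^(85) mod f = x^7 + x^6 + x^2 + x.
x^(51) mod f = x^7 + x^6 + x^4 + x^3 + x^2.
x^(15) mod f = x^3 + x^2.
None equal 1, so x has full order 255; f is primitive.

Yes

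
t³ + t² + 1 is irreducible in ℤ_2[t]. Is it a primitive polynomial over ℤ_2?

Write f(t) = t³ + t² + 1.
|GF(2^3)^×| = 2^3 − 1 = 7. Prime factorization: 7 = 7.
f is primitive ⇔ t has order 7 in GF(2)[t]/(f), i.e. t^(7/q) ≠ 1 for each prime q | 7.
t^(1) mod f = t.
None equal 1, so t has full order 7; f is primitive.

Yes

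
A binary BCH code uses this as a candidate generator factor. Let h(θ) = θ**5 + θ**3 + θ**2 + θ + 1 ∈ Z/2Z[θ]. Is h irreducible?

Check for roots in Z/2Z: h(0) = 1; h(1) = 1.
No roots, so no linear factors.
Monic irreducibles of degree 2 over GF(2): θ**2 + θ + 1.
None of them divide h (all give nonzero remainder).
No irreducible factor of degree ≤ 2 exists, so h is irreducible over GF(2).

Yes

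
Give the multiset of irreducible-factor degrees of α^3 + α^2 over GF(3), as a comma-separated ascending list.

1, 1, 1

Write g(α) = α^3 + α^2.
Roots in GF(3): g(0) = 0 → root; g(1) = 2; g(2) = 0 → root.
Linear factors from roots: (α), (α + 1).
Complete factorization: g(α) = (α + 1)·(α)^2.
Factor degrees with multiplicity: 1 + 1 + 1 = 3.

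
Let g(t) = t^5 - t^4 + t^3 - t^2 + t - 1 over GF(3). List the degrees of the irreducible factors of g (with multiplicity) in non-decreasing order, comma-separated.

Roots in GF(3): g(0) = 2; g(1) = 0 → root; g(2) = 0 → root.
Linear factors from roots: (t - 1), (t + 1).
Complete factorization: g(t) = (t + 1)^2·(t - 1)^3.
Factor degrees with multiplicity: 1 + 1 + 1 + 1 + 1 = 5.

1, 1, 1, 1, 1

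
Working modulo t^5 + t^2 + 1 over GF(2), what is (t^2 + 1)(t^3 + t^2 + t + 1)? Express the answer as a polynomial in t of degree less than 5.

t^4 + t^2 + t

Multiply in GF(2)[t]: (t^2 + 1)·(t^3 + t^2 + t + 1) = t^5 + t^4 + t + 1.
Reduce using t^5 ≡ t^2 + 1 (mod t^5 + t^2 + 1).
Reduced: t^4 + t^2 + t.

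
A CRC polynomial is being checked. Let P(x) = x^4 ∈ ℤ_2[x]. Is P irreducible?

No

Check for roots in ℤ_2: P(0) = 0 → root; P(1) = 1.
P(0) = 0, so (x) divides P(x); P is reducible.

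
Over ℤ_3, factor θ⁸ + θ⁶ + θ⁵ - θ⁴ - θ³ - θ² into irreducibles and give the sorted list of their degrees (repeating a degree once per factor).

Write g(θ) = θ⁸ + θ⁶ + θ⁵ - θ⁴ - θ³ - θ².
Roots in ℤ_3: g(0) = 0 → root; g(1) = 0 → root; g(2) = 0 → root.
Linear factors from roots: (θ), (θ - 1), (θ + 1).
Complete factorization: g(θ) = (θ - 1)·(θ)^2·(θ + 1)^2·(θ³ - θ² + 1).
Factor degrees with multiplicity: 1 + 1 + 1 + 1 + 1 + 3 = 8.

1, 1, 1, 1, 1, 3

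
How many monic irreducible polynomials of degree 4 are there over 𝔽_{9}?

x^(9^4) − x is the product of all monic irreducibles of degree dividing 4; Möbius inversion gives N = (1/4) Σ μ(4/d)·9^d.
Divisors of 4: 1, 2, 4; μ(4/d) for each: 0, -1, 1.
Σ = − 9^2 + 9^4 = 6480.
N = 6480/4 = 1620.

1620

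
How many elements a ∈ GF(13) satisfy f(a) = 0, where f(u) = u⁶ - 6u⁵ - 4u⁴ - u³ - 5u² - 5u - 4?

Evaluate at each of the 13 elements of GF(13):
f(0) = 9; f(1) = 2; f(2) = 0 → root; f(3) = 0 → root; f(4) = 10; f(5) = 11; f(6) = 2; f(7) = 11; f(8) = 7; f(9) = 12; f(10) = 10; f(11) = 4; f(12) = 0 → root.
Roots: {2, 3, 12}.

3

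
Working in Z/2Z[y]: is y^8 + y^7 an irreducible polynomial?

No

Write f(y) = y^8 + y^7.
Check for roots in Z/2Z: f(0) = 0 → root; f(1) = 0 → root.
f(0) = 0, so (y) divides f(y); f is reducible.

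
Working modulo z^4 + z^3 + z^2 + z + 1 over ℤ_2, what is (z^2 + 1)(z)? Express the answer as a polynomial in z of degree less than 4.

z^3 + z

Multiply in ℤ_2[z]: (z^2 + 1)·(z) = z^3 + z.
Reduced: z^3 + z.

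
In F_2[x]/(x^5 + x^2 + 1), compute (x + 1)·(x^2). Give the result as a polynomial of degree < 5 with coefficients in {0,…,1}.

Multiply in F_2[x]: (x + 1)·(x^2) = x^3 + x^2.
Reduced: x^3 + x^2.

x^3 + x^2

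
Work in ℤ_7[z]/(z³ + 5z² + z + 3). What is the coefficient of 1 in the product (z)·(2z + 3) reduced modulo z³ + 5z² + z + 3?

Multiply in ℤ_7[z]: (z)·(2z + 3) = 2z² + 3z.
Reduced: 2z² + 3z.

0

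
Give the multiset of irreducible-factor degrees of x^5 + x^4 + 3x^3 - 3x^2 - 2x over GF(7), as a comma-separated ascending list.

Write f(x) = x^5 + x^4 + 3x^3 - 3x^2 - 2x.
Linear factors from roots: (x), (x - 1), (x - 2).
Complete factorization: f(x) = (x)·(x - 2)·(x - 1)·(x^2 - 3x - 1).
Factor degrees with multiplicity: 1 + 1 + 1 + 2 = 5.

1, 1, 1, 2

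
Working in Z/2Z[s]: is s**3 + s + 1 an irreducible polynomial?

Yes

Write f(s) = s**3 + s + 1.
Check for roots in Z/2Z: f(0) = 1; f(1) = 1.
No roots. A degree-3 polynomial over a field with no linear factor is irreducible.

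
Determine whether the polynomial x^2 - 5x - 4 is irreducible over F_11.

Yes

Write g(x) = x^2 - 5x - 4.
Check each element of F_11 for a root: g(0)=7, g(1)=3, g(2)=1, g(3)=1, g(4)=3, g(5)=7, g(6)=2, g(7)=10, g(8)=9, g(9)=10, g(10)=2.
No roots. A degree-2 polynomial over a field with no linear factor is irreducible.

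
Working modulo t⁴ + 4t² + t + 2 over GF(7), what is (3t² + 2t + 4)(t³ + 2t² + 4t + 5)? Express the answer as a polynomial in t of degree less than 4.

Multiply in GF(7)[t]: (3t² + 2t + 4)·(t³ + 2t² + 4t + 5) = 3t⁵ + t⁴ + 6t³ + 3t² + 5t + 6.
Reduce using t⁴ ≡ 3t² + 6t + 5 (mod t⁴ + 4t² + t + 2).
Reduced: t³ + 3t² + 5t + 4.

t^3 + 3t^2 + 5t + 4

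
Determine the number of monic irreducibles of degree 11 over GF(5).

4438920

The number of monic irreducibles of degree 11 over GF(5) is (1/11)·Σ_{d∣11} μ(11/d) 5^d.
Divisors of 11: 1, 11; μ(11/d) for each: -1, 1.
Σ = − 5^1 + 5^11 = 48828120.
N = 48828120/11 = 4438920.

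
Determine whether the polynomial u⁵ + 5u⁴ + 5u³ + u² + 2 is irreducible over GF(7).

Write m(u) = u⁵ + 5u⁴ + 5u³ + u² + 2.
Check for roots in GF(7): m(0) = 2; m(1) = 0 → root; m(2) = 4; m(3) = 3; m(4) = 3; m(5) = 0 → root; m(6) = 2.
m(1) = 0, so (u − 1) divides m(u); m is reducible.

No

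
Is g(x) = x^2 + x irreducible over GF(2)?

No

Check for roots in GF(2): g(0) = 0 → root; g(1) = 0 → root.
g(0) = 0, so (x) divides g(x); g is reducible.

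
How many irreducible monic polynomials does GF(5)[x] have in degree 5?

624

The number of monic irreducibles of degree 5 over GF(5) is (1/5)·Σ_{d∣5} μ(5/d) 5^d.
Divisors of 5: 1, 5; μ(5/d) for each: -1, 1.
Σ = − 5^1 + 5^5 = 3120.
N = 3120/5 = 624.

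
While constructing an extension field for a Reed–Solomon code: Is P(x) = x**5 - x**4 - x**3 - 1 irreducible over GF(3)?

Yes

Check for roots in GF(3): P(0) = 2; P(1) = 1; P(2) = 1.
No roots, so no linear factors.
Monic irreducibles of degree 2 over GF(3): x**2 + 1, x**2 + x - 1, x**2 - x - 1.
None of them divide P (all give nonzero remainder).
No irreducible factor of degree ≤ 2 exists, so P is irreducible over GF(3).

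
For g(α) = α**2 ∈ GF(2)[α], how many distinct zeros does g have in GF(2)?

Evaluate at each of the 2 elements of GF(2):
g(0) = 0 → root; g(1) = 1.
Roots: {0}.

1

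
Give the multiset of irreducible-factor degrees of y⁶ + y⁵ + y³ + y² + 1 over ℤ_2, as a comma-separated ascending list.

Write f(y) = y⁶ + y⁵ + y³ + y² + 1.
Roots in ℤ_2: f(0) = 1; f(1) = 1.
Complete factorization: f(y) = (y⁶ + y⁵ + y³ + y² + 1).
Factor degrees with multiplicity: 6 = 6.

6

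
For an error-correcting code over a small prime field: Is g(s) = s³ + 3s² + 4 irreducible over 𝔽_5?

Check for roots in 𝔽_5: g(0) = 4; g(1) = 3; g(2) = 4; g(3) = 3; g(4) = 1.
No roots. A degree-3 polynomial over a field with no linear factor is irreducible.

Yes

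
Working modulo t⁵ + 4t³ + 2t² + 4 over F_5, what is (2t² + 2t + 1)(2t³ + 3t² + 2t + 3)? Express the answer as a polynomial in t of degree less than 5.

t^3 + 3t + 2

Multiply in F_5[t]: (2t² + 2t + 1)·(2t³ + 3t² + 2t + 3) = 4t⁵ + 2t³ + 3t² + 3t + 3.
Reduce using t⁵ ≡ t³ + 3t² + 1 (mod t⁵ + 4t³ + 2t² + 4).
Reduced: t³ + 3t + 2.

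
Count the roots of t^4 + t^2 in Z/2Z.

2

Write g(t) = t^4 + t^2.
Evaluate at each of the 2 elements of Z/2Z:
g(0) = 0 → root; g(1) = 0 → root.
Roots: {0, 1}.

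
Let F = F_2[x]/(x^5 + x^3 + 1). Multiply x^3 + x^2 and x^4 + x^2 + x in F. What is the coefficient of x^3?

1

Multiply in F_2[x]: (x^3 + x^2)·(x^4 + x^2 + x) = x^7 + x^6 + x^5 + x^3.
Reduce using x^5 ≡ x^3 + 1 (mod x^5 + x^3 + 1).
Reduced: x^4 + x^3 + x^2 + x.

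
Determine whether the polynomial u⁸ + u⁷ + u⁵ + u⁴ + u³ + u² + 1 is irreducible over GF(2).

Write h(u) = u⁸ + u⁷ + u⁵ + u⁴ + u³ + u² + 1.
Check for roots in GF(2): h(0) = 1; h(1) = 1.
No roots, so no linear factors.
Monic irreducibles of degree 2 over GF(2): u² + u + 1.
None of them divide h (all give nonzero remainder).
Monic irreducibles of degree 3 over GF(2): u³ + u + 1, u³ + u² + 1.
None of them divide h (all give nonzero remainder).
Monic irreducibles of degree 4 over GF(2): u⁴ + u + 1, u⁴ + u³ + 1, u⁴ + u³ + u² + u + 1.
None of them divide h (all give nonzero remainder).
No irreducible factor of degree ≤ 4 exists, so h is irreducible over GF(2).

Yes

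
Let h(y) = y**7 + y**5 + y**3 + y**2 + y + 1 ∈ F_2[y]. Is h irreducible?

No

Check for roots in F_2: h(0) = 1; h(1) = 0 → root.
h(1) = 0, so (y − 1) divides h(y); h is reducible.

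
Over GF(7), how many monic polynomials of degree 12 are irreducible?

The number of monic irreducibles of degree 12 over GF(7) is (1/12)·Σ_{d∣12} μ(12/d) 7^d.
Divisors of 12: 1, 2, 3, 4, 6, 12; μ(12/d) for each: 0, 1, 0, -1, -1, 1.
Σ = 7^2 − 7^4 − 7^6 + 7^12 = 13841167200.
N = 13841167200/12 = 1153430600.

1153430600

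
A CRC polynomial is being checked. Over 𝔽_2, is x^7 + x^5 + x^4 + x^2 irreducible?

Write h(x) = x^7 + x^5 + x^4 + x^2.
Check for roots in 𝔽_2: h(0) = 0 → root; h(1) = 0 → root.
h(0) = 0, so (x) divides h(x); h is reducible.

No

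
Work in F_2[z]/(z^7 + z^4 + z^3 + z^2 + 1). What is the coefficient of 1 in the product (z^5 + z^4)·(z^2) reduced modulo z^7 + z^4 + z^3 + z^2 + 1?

1

Multiply in F_2[z]: (z^5 + z^4)·(z^2) = z^7 + z^6.
Reduce using z^7 ≡ z^4 + z^3 + z^2 + 1 (mod z^7 + z^4 + z^3 + z^2 + 1).
Reduced: z^6 + z^4 + z^3 + z^2 + 1.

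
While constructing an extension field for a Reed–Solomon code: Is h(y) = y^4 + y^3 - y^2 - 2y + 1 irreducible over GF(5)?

Check for roots in GF(5): h(0) = 1; h(1) = 0 → root; h(2) = 2; h(3) = 4; h(4) = 2.
h(1) = 0, so (y − 1) divides h(y); h is reducible.

No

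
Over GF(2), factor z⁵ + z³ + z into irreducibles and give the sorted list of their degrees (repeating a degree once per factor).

Write f(z) = z⁵ + z³ + z.
Roots in GF(2): f(0) = 0 → root; f(1) = 1.
Linear factors from roots: (z).
Complete factorization: f(z) = (z)·(z² + z + 1)^2.
Factor degrees with multiplicity: 1 + 2 + 2 = 5.

1, 2, 2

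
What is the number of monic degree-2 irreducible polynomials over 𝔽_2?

x^(2^2) − x is the product of all monic irreducibles of degree dividing 2; Möbius inversion gives N = (1/2) Σ μ(2/d)·2^d.
Divisors of 2: 1, 2; μ(2/d) for each: -1, 1.
Σ = − 2^1 + 2^2 = 2.
N = 2/2 = 1.

1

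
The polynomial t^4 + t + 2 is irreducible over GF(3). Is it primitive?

Write f(t) = t^4 + t + 2.
|GF(3^4)^×| = 3^4 − 1 = 80. Prime factorization: 80 = 2^4·5.
f is primitive ⇔ t has order 80 in GF(3)[t]/(f), i.e. t^(80/q) ≠ 1 for each prime q | 80.
t^(40) mod f = 2.
t^(16) mod f = 2t^3 + t + 2.
None equal 1, so t has full order 80; f is primitive.

Yes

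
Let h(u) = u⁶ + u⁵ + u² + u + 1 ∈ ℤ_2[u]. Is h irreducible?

Check for roots in ℤ_2: h(0) = 1; h(1) = 1.
No roots, so no linear factors.
Monic irreducibles of degree 2 over GF(2): u² + u + 1.
None of them divide h (all give nonzero remainder).
Monic irreducibles of degree 3 over GF(2): u³ + u + 1, u³ + u² + 1.
None of them divide h (all give nonzero remainder).
No irreducible factor of degree ≤ 3 exists, so h is irreducible over GF(2).

Yes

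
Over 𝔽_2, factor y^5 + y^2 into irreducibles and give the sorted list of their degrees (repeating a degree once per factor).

1, 1, 1, 2

Write h(y) = y^5 + y^2.
Roots in 𝔽_2: h(0) = 0 → root; h(1) = 0 → root.
Linear factors from roots: (y), (y + 1).
Complete factorization: h(y) = (y + 1)·(y)^2·(y^2 + y + 1).
Factor degrees with multiplicity: 1 + 1 + 1 + 2 = 5.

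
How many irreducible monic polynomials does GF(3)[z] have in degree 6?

By the necklace-counting formula, N_3(6) = (1/6) Σ_{d|6} μ(6/d)·3^d.
Divisors of 6: 1, 2, 3, 6; μ(6/d) for each: 1, -1, -1, 1.
Σ = 3^1 − 3^2 − 3^3 + 3^6 = 696.
N = 696/6 = 116.

116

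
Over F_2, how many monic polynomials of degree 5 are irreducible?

6

Gauss's count: N_{2}(5) = (1/5) Σ_{d|5} μ(5/d)·2^d.
Divisors of 5: 1, 5; μ(5/d) for each: -1, 1.
Σ = − 2^1 + 2^5 = 30.
N = 30/5 = 6.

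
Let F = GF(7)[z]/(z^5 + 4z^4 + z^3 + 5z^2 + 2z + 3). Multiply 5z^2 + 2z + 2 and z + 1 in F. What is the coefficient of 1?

2

Multiply in GF(7)[z]: (5z^2 + 2z + 2)·(z + 1) = 5z^3 + 4z + 2.
Reduced: 5z^3 + 4z + 2.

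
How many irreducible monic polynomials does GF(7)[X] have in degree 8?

720300

By the necklace-counting formula, N_7(8) = (1/8) Σ_{d|8} μ(8/d)·7^d.
Divisors of 8: 1, 2, 4, 8; μ(8/d) for each: 0, 0, -1, 1.
Σ = − 7^4 + 7^8 = 5762400.
N = 5762400/8 = 720300.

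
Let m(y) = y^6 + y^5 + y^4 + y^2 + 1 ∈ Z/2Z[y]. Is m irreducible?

Check for roots in Z/2Z: m(0) = 1; m(1) = 1.
No roots, so no linear factors.
Monic irreducibles of degree 2 over GF(2): y^2 + y + 1.
None of them divide m (all give nonzero remainder).
Monic irreducibles of degree 3 over GF(2): y^3 + y + 1, y^3 + y^2 + 1.
None of them divide m (all give nonzero remainder).
No irreducible factor of degree ≤ 3 exists, so m is irreducible over GF(2).

Yes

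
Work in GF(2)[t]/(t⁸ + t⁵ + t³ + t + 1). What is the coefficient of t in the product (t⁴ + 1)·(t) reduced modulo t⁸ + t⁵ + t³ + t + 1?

Multiply in GF(2)[t]: (t⁴ + 1)·(t) = t⁵ + t.
Reduced: t⁵ + t.

1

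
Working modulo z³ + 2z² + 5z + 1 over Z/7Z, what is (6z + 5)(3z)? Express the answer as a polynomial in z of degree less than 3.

Multiply in Z/7Z[z]: (6z + 5)·(3z) = 4z² + z.
Reduced: 4z² + z.

4z^2 + z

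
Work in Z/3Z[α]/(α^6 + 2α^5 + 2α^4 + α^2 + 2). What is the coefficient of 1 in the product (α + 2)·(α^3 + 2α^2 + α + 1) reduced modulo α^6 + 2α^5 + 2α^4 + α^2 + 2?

Multiply in Z/3Z[α]: (α + 2)·(α^3 + 2α^2 + α + 1) = α^4 + α^3 + 2α^2 + 2.
Reduced: α^4 + α^3 + 2α^2 + 2.

2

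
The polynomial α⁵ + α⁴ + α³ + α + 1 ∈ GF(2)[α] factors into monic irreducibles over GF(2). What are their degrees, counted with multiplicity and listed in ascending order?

5

Write g(α) = α⁵ + α⁴ + α³ + α + 1.
Roots in GF(2): g(0) = 1; g(1) = 1.
Complete factorization: g(α) = (α⁵ + α⁴ + α³ + α + 1).
Factor degrees with multiplicity: 5 = 5.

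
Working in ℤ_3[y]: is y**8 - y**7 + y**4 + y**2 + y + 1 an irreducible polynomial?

Yes

Write h(y) = y**8 - y**7 + y**4 + y**2 + y + 1.
Check for roots in ℤ_3: h(0) = 1; h(1) = 1; h(2) = 1.
No roots, so no linear factors.
Monic irreducibles of degree 2 over GF(3): y**2 + 1, y**2 + y - 1, y**2 - y - 1.
None of them divide h (all give nonzero remainder).
Degree-3 irreducible divisors: test the 8 monic irreducibles of degree 3 over GF(3).
None of them divide h (all give nonzero remainder).
Degree-4 irreducible divisors: test the 18 monic irreducibles of degree 4 over GF(3).
None of them divide h (all give nonzero remainder).
No irreducible factor of degree ≤ 4 exists, so h is irreducible over GF(3).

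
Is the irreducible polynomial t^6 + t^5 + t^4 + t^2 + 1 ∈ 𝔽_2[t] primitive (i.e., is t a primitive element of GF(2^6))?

Write f(t) = t^6 + t^5 + t^4 + t^2 + 1.
|GF(2^6)^×| = 2^6 − 1 = 63. Prime factorization: 63 = 3^2·7.
f is primitive ⇔ t has order 63 in GF(2)[t]/(f), i.e. t^(63/q) ≠ 1 for each prime q | 63.
t^(21) mod f = 1
t^(9) mod f = t^3 + 1.
Since t^(21) = 1, the order of t divides 21 < 63; not primitive.

No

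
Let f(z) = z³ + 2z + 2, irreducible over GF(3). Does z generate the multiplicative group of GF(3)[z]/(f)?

No

|GF(3^3)^×| = 3^3 − 1 = 26. Prime factorization: 26 = 2·13.
f is primitive ⇔ z has order 26 in GF(3)[z]/(f), i.e. z^(26/q) ≠ 1 for each prime q | 26.
z^(13) mod f = 1
z^(2) mod f = z².
Since z^(13) = 1, the order of z divides 13 < 26; not primitive.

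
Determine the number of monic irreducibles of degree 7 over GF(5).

11160

x^(5^7) − x is the product of all monic irreducibles of degree dividing 7; Möbius inversion gives N = (1/7) Σ μ(7/d)·5^d.
Divisors of 7: 1, 7; μ(7/d) for each: -1, 1.
Σ = − 5^1 + 5^7 = 78120.
N = 78120/7 = 11160.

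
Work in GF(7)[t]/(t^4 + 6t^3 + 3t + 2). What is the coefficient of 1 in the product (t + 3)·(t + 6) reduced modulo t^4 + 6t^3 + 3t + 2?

Multiply in GF(7)[t]: (t + 3)·(t + 6) = t^2 + 2t + 4.
Reduced: t^2 + 2t + 4.

4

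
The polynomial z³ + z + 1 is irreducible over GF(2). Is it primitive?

Yes

Write f(z) = z³ + z + 1.
|GF(2^3)^×| = 2^3 − 1 = 7. Prime factorization: 7 = 7.
f is primitive ⇔ z has order 7 in GF(2)[z]/(f), i.e. z^(7/q) ≠ 1 for each prime q | 7.
z^(1) mod f = z.
None equal 1, so z has full order 7; f is primitive.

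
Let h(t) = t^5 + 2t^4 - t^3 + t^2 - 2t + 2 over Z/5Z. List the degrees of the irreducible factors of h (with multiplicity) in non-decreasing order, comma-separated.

5

Roots in Z/5Z: h(0) = 2; h(1) = 3; h(2) = 3; h(3) = 3; h(4) = 2.
Complete factorization: h(t) = (t^5 + 2t^4 - t^3 + t^2 - 2t + 2).
Factor degrees with multiplicity: 5 = 5.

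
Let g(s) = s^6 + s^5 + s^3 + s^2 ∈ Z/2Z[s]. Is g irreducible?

Check for roots in Z/2Z: g(0) = 0 → root; g(1) = 0 → root.
g(0) = 0, so (s) divides g(s); g is reducible.

No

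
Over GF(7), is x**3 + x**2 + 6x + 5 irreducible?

Yes

Write m(x) = x**3 + x**2 + 6x + 5.
Check for roots in GF(7): m(0) = 5; m(1) = 6; m(2) = 1; m(3) = 3; m(4) = 4; m(5) = 3; m(6) = 6.
No roots. A degree-3 polynomial over a field with no linear factor is irreducible.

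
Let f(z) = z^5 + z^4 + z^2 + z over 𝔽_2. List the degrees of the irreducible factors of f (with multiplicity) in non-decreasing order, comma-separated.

Roots in 𝔽_2: f(0) = 0 → root; f(1) = 0 → root.
Linear factors from roots: (z), (z + 1).
Complete factorization: f(z) = (z)·(z + 1)^2·(z^2 + z + 1).
Factor degrees with multiplicity: 1 + 1 + 1 + 2 = 5.

1, 1, 1, 2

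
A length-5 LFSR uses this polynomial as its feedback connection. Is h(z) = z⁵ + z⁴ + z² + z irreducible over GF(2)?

No

Check for roots in GF(2): h(0) = 0 → root; h(1) = 0 → root.
h(0) = 0, so (z) divides h(z); h is reducible.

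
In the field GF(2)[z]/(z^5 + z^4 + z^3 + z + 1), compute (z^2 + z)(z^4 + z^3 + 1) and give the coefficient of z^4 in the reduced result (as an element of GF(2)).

1

Multiply in GF(2)[z]: (z^2 + z)·(z^4 + z^3 + 1) = z^6 + z^4 + z^2 + z.
Reduce using z^5 ≡ z^4 + z^3 + z + 1 (mod z^5 + z^4 + z^3 + z + 1).
Reduced: z^4 + z^3 + z + 1.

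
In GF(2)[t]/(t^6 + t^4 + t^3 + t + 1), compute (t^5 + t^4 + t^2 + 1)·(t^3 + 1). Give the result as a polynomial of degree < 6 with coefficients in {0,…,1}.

t^4 + t^3 + t^2

Multiply in GF(2)[t]: (t^5 + t^4 + t^2 + 1)·(t^3 + 1) = t^8 + t^7 + t^4 + t^3 + t^2 + 1.
Reduce using t^6 ≡ t^4 + t^3 + t + 1 (mod t^6 + t^4 + t^3 + t + 1).
Reduced: t^4 + t^3 + t^2.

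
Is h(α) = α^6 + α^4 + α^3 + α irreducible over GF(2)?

No

Check for roots in GF(2): h(0) = 0 → root; h(1) = 0 → root.
h(0) = 0, so (α) divides h(α); h is reducible.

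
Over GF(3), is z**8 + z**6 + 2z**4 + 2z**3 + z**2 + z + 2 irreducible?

Yes

Write m(z) = z**8 + z**6 + 2z**4 + 2z**3 + z**2 + z + 2.
Check for roots in GF(3): m(0) = 2; m(1) = 1; m(2) = 1.
No roots, so no linear factors.
Monic irreducibles of degree 2 over GF(3): z**2 + 1, z**2 + z + 2, z**2 + 2z + 2.
None of them divide m (all give nonzero remainder).
Degree-3 irreducible divisors: test the 8 monic irreducibles of degree 3 over GF(3).
None of them divide m (all give nonzero remainder).
Degree-4 irreducible divisors: test the 18 monic irreducibles of degree 4 over GF(3).
None of them divide m (all give nonzero remainder).
No irreducible factor of degree ≤ 4 exists, so m is irreducible over GF(3).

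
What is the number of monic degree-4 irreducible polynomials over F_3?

18

By the necklace-counting formula, N_3(4) = (1/4) Σ_{d|4} μ(4/d)·3^d.
Divisors of 4: 1, 2, 4; μ(4/d) for each: 0, -1, 1.
Σ = − 3^2 + 3^4 = 72.
N = 72/4 = 18.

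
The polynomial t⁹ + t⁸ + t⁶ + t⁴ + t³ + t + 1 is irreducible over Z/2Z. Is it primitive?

Yes

Write f(t) = t⁹ + t⁸ + t⁶ + t⁴ + t³ + t + 1.
|GF(2^9)^×| = 2^9 − 1 = 511. Prime factorization: 511 = 7·73.
f is primitive ⇔ t has order 511 in GF(2)[t]/(f), i.e. t^(511/q) ≠ 1 for each prime q | 511.
t^(73) mod f = t⁸ + t⁵ + t³ + t.
t^(7) mod f = t⁷.
None equal 1, so t has full order 511; f is primitive.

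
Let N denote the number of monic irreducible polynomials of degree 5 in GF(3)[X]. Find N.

48

x^(3^5) − x is the product of all monic irreducibles of degree dividing 5; Möbius inversion gives N = (1/5) Σ μ(5/d)·3^d.
Divisors of 5: 1, 5; μ(5/d) for each: -1, 1.
Σ = − 3^1 + 3^5 = 240.
N = 240/5 = 48.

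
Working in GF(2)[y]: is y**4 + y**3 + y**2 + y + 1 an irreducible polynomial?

Yes

Write f(y) = y**4 + y**3 + y**2 + y + 1.
Check for roots in GF(2): f(0) = 1; f(1) = 1.
No roots, so no linear factors.
Monic irreducibles of degree 2 over GF(2): y**2 + y + 1.
None of them divide f (all give nonzero remainder).
No irreducible factor of degree ≤ 2 exists, so f is irreducible over GF(2).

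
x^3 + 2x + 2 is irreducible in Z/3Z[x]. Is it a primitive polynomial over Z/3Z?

No

Write f(x) = x^3 + 2x + 2.
|GF(3^3)^×| = 3^3 − 1 = 26. Prime factorization: 26 = 2·13.
f is primitive ⇔ x has order 26 in GF(3)[x]/(f), i.e. x^(26/q) ≠ 1 for each prime q | 26.
x^(13) mod f = 1
x^(2) mod f = x^2.
Since x^(13) = 1, the order of x divides 13 < 26; not primitive.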